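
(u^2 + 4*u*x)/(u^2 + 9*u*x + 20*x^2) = u/(u + 5*x)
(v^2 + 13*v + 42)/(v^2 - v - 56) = (v + 6)/(v - 8)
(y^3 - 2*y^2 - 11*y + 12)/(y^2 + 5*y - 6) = (y^2 - y - 12)/(y + 6)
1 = 1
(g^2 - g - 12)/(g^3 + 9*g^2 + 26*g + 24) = (g - 4)/(g^2 + 6*g + 8)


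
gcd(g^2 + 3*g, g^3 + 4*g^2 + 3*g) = g^2 + 3*g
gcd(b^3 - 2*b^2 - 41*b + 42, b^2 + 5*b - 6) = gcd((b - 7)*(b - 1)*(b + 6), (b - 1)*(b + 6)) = b^2 + 5*b - 6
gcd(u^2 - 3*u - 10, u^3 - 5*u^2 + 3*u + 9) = 1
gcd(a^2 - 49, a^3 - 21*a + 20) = 1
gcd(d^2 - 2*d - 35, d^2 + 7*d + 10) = d + 5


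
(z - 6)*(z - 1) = z^2 - 7*z + 6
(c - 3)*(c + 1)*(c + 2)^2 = c^4 + 2*c^3 - 7*c^2 - 20*c - 12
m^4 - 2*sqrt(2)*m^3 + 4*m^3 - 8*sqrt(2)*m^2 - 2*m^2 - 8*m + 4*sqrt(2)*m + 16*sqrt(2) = (m + 4)*(m - 2*sqrt(2))*(m - sqrt(2))*(m + sqrt(2))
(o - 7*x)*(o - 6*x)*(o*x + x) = o^3*x - 13*o^2*x^2 + o^2*x + 42*o*x^3 - 13*o*x^2 + 42*x^3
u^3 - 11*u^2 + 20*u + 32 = (u - 8)*(u - 4)*(u + 1)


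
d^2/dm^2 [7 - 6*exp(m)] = -6*exp(m)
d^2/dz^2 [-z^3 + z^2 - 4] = 2 - 6*z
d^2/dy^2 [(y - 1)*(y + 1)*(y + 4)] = 6*y + 8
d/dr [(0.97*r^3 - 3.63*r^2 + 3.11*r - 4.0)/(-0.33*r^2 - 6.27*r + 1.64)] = (-0.3201*r^4 - 12.1638*r^3 + 28.5588*r^2 - 14.5464*r - 19.9796)/(0.1089*r^4 + 4.1382*r^3 + 38.2305*r^2 - 20.5656*r + 2.6896)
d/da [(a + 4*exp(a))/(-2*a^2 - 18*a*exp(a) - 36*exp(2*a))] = ((a + 4*exp(a))*(9*a*exp(a) + 2*a + 36*exp(2*a) + 9*exp(a)) - (4*exp(a) + 1)*(a^2 + 9*a*exp(a) + 18*exp(2*a)))/(2*(a^2 + 9*a*exp(a) + 18*exp(2*a))^2)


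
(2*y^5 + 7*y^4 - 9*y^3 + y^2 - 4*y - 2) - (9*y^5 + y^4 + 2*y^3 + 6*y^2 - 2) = -7*y^5 + 6*y^4 - 11*y^3 - 5*y^2 - 4*y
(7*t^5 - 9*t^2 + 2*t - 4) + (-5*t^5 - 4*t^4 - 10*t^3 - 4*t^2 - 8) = 2*t^5 - 4*t^4 - 10*t^3 - 13*t^2 + 2*t - 12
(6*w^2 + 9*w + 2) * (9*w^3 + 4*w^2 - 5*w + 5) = 54*w^5 + 105*w^4 + 24*w^3 - 7*w^2 + 35*w + 10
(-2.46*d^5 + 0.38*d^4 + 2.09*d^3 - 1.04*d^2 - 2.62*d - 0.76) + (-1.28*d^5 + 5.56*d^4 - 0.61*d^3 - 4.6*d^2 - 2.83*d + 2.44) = -3.74*d^5 + 5.94*d^4 + 1.48*d^3 - 5.64*d^2 - 5.45*d + 1.68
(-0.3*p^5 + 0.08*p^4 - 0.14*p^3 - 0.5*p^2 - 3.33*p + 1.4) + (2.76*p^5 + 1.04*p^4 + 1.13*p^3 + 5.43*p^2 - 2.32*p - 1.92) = 2.46*p^5 + 1.12*p^4 + 0.99*p^3 + 4.93*p^2 - 5.65*p - 0.52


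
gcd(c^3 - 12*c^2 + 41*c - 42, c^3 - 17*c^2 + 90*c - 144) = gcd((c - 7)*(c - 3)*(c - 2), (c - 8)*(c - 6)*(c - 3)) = c - 3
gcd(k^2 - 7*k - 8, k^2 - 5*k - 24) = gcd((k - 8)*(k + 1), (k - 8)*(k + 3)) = k - 8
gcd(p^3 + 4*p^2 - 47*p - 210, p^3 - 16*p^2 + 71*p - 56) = p - 7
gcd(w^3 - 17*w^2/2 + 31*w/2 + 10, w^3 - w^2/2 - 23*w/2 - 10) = w - 4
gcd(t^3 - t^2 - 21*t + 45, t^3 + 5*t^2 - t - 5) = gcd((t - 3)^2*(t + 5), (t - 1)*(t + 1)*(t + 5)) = t + 5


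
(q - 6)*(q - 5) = q^2 - 11*q + 30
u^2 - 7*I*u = u*(u - 7*I)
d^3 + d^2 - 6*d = d*(d - 2)*(d + 3)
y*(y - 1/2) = y^2 - y/2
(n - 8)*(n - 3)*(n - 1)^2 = n^4 - 13*n^3 + 47*n^2 - 59*n + 24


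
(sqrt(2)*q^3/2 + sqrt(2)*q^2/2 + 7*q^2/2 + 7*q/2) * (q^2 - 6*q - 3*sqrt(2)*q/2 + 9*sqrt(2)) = sqrt(2)*q^5/2 - 5*sqrt(2)*q^4/2 + 2*q^4 - 33*sqrt(2)*q^3/4 - 10*q^3 - 12*q^2 + 105*sqrt(2)*q^2/4 + 63*sqrt(2)*q/2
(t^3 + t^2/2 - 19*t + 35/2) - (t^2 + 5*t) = t^3 - t^2/2 - 24*t + 35/2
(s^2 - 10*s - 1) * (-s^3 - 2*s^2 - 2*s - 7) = -s^5 + 8*s^4 + 19*s^3 + 15*s^2 + 72*s + 7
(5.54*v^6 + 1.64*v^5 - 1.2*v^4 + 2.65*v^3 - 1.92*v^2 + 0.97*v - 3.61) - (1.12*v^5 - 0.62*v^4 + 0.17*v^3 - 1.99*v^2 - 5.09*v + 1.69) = 5.54*v^6 + 0.52*v^5 - 0.58*v^4 + 2.48*v^3 + 0.0700000000000001*v^2 + 6.06*v - 5.3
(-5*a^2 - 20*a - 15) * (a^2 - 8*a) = -5*a^4 + 20*a^3 + 145*a^2 + 120*a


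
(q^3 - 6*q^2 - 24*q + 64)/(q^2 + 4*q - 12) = (q^2 - 4*q - 32)/(q + 6)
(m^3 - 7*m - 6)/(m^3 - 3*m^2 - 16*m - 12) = (m - 3)/(m - 6)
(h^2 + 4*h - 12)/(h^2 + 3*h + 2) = (h^2 + 4*h - 12)/(h^2 + 3*h + 2)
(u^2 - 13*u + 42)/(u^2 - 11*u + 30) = (u - 7)/(u - 5)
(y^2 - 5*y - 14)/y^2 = 1 - 5/y - 14/y^2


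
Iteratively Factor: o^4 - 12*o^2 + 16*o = (o + 4)*(o^3 - 4*o^2 + 4*o) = (o - 2)*(o + 4)*(o^2 - 2*o) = o*(o - 2)*(o + 4)*(o - 2)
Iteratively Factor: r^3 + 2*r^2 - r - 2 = (r - 1)*(r^2 + 3*r + 2) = (r - 1)*(r + 2)*(r + 1)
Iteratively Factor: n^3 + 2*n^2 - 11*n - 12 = (n - 3)*(n^2 + 5*n + 4) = (n - 3)*(n + 1)*(n + 4)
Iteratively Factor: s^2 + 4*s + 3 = (s + 3)*(s + 1)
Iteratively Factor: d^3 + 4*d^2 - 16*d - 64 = (d + 4)*(d^2 - 16) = (d - 4)*(d + 4)*(d + 4)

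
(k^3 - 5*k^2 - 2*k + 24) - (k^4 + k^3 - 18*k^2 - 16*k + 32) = -k^4 + 13*k^2 + 14*k - 8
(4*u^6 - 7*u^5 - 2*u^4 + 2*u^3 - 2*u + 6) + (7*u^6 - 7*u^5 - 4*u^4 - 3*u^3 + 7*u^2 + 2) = 11*u^6 - 14*u^5 - 6*u^4 - u^3 + 7*u^2 - 2*u + 8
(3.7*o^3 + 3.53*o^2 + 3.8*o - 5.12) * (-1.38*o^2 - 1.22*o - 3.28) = -5.106*o^5 - 9.3854*o^4 - 21.6866*o^3 - 9.1488*o^2 - 6.2176*o + 16.7936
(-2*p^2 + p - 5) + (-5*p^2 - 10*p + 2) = -7*p^2 - 9*p - 3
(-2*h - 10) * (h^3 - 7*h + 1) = -2*h^4 - 10*h^3 + 14*h^2 + 68*h - 10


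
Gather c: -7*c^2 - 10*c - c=-7*c^2 - 11*c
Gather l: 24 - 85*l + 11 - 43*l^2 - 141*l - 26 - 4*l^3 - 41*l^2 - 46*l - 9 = -4*l^3 - 84*l^2 - 272*l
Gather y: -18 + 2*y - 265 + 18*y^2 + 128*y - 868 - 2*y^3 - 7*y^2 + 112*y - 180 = -2*y^3 + 11*y^2 + 242*y - 1331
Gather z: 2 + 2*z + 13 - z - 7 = z + 8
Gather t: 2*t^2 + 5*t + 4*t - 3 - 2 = 2*t^2 + 9*t - 5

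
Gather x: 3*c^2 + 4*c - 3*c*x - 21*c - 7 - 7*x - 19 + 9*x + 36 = 3*c^2 - 17*c + x*(2 - 3*c) + 10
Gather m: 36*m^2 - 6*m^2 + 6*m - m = 30*m^2 + 5*m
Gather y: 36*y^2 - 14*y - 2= 36*y^2 - 14*y - 2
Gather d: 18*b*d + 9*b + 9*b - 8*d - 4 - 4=18*b + d*(18*b - 8) - 8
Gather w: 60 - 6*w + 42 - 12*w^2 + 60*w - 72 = -12*w^2 + 54*w + 30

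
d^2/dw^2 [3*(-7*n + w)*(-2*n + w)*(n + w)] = -48*n + 18*w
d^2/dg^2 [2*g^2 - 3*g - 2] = 4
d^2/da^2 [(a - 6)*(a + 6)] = 2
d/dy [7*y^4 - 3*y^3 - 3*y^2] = y*(28*y^2 - 9*y - 6)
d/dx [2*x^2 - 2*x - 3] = 4*x - 2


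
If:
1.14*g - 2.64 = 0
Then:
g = 2.32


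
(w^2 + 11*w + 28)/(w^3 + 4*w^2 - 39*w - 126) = (w + 4)/(w^2 - 3*w - 18)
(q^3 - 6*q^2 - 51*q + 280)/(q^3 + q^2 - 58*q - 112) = (q - 5)/(q + 2)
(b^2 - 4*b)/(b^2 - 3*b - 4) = b/(b + 1)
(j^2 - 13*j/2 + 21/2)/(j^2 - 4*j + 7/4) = 2*(j - 3)/(2*j - 1)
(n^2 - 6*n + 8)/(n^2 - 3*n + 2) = (n - 4)/(n - 1)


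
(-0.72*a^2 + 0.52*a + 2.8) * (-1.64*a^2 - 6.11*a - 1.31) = 1.1808*a^4 + 3.5464*a^3 - 6.826*a^2 - 17.7892*a - 3.668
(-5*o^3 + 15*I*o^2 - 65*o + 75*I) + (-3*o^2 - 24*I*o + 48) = -5*o^3 - 3*o^2 + 15*I*o^2 - 65*o - 24*I*o + 48 + 75*I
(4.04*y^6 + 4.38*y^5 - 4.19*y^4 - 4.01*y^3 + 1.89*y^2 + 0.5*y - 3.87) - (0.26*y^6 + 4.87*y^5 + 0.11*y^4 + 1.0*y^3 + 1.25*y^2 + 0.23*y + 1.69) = 3.78*y^6 - 0.49*y^5 - 4.3*y^4 - 5.01*y^3 + 0.64*y^2 + 0.27*y - 5.56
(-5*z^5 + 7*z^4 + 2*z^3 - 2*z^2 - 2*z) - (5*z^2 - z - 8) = -5*z^5 + 7*z^4 + 2*z^3 - 7*z^2 - z + 8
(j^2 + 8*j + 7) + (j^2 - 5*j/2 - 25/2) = 2*j^2 + 11*j/2 - 11/2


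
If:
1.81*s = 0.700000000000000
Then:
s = 0.39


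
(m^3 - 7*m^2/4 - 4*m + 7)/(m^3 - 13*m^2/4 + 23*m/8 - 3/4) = 2*(4*m^2 + m - 14)/(8*m^2 - 10*m + 3)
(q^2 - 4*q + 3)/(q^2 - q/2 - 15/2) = 2*(q - 1)/(2*q + 5)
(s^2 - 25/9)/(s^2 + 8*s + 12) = (s^2 - 25/9)/(s^2 + 8*s + 12)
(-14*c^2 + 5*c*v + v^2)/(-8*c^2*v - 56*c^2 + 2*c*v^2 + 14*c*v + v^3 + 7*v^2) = (7*c + v)/(4*c*v + 28*c + v^2 + 7*v)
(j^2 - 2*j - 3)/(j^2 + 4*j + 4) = (j^2 - 2*j - 3)/(j^2 + 4*j + 4)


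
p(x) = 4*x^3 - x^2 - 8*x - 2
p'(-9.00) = 982.00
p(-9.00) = -2927.00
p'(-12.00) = 1744.00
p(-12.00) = -6962.00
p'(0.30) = -7.52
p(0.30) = -4.38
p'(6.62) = 504.65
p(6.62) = 1061.69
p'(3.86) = 163.08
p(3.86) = 182.27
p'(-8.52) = 880.12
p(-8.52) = -2480.31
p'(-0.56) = -3.12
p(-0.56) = 1.46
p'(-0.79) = 1.07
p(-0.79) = 1.72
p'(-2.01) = 44.50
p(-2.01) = -22.44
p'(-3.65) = 159.17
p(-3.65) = -180.63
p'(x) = 12*x^2 - 2*x - 8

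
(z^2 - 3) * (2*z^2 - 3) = 2*z^4 - 9*z^2 + 9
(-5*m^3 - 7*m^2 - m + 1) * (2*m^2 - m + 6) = -10*m^5 - 9*m^4 - 25*m^3 - 39*m^2 - 7*m + 6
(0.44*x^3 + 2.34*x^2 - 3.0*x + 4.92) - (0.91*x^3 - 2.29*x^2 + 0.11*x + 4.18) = -0.47*x^3 + 4.63*x^2 - 3.11*x + 0.74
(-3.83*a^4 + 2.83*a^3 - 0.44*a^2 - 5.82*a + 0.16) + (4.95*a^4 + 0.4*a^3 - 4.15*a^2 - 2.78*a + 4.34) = 1.12*a^4 + 3.23*a^3 - 4.59*a^2 - 8.6*a + 4.5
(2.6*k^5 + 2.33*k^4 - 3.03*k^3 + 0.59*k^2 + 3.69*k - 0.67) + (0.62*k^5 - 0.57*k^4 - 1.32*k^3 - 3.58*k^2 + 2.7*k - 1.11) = 3.22*k^5 + 1.76*k^4 - 4.35*k^3 - 2.99*k^2 + 6.39*k - 1.78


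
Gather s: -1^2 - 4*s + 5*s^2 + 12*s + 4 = 5*s^2 + 8*s + 3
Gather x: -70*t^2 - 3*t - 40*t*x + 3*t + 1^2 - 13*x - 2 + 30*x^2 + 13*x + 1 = -70*t^2 - 40*t*x + 30*x^2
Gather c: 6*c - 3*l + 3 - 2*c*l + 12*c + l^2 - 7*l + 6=c*(18 - 2*l) + l^2 - 10*l + 9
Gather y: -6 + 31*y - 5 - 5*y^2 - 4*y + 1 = -5*y^2 + 27*y - 10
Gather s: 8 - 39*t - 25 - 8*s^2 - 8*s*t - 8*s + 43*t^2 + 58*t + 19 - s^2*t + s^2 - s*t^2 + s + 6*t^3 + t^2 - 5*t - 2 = s^2*(-t - 7) + s*(-t^2 - 8*t - 7) + 6*t^3 + 44*t^2 + 14*t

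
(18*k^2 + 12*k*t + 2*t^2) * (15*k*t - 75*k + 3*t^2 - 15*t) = 270*k^3*t - 1350*k^3 + 234*k^2*t^2 - 1170*k^2*t + 66*k*t^3 - 330*k*t^2 + 6*t^4 - 30*t^3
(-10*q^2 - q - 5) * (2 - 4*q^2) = 40*q^4 + 4*q^3 - 2*q - 10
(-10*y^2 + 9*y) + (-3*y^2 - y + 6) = -13*y^2 + 8*y + 6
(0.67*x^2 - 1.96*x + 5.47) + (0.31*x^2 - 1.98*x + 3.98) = 0.98*x^2 - 3.94*x + 9.45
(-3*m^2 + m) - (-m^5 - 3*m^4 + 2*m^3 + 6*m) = m^5 + 3*m^4 - 2*m^3 - 3*m^2 - 5*m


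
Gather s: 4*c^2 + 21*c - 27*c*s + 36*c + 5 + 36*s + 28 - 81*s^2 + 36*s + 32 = 4*c^2 + 57*c - 81*s^2 + s*(72 - 27*c) + 65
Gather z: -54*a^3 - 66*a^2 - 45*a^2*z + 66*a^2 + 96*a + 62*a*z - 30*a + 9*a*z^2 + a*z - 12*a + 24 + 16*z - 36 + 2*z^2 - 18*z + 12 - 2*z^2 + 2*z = -54*a^3 + 9*a*z^2 + 54*a + z*(-45*a^2 + 63*a)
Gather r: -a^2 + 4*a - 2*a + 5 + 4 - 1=-a^2 + 2*a + 8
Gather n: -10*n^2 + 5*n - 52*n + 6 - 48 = -10*n^2 - 47*n - 42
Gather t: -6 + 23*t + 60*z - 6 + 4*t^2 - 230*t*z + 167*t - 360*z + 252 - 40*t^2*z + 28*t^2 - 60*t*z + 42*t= t^2*(32 - 40*z) + t*(232 - 290*z) - 300*z + 240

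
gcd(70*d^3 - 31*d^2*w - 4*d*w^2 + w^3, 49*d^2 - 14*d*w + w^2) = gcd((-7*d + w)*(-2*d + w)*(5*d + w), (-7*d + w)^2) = -7*d + w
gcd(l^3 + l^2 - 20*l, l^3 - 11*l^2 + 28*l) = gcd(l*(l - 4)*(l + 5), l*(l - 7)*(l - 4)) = l^2 - 4*l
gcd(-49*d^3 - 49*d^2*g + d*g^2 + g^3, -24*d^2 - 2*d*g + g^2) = 1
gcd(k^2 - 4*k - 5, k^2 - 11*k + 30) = k - 5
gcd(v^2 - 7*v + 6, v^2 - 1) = v - 1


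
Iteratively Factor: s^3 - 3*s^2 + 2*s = (s - 2)*(s^2 - s) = (s - 2)*(s - 1)*(s)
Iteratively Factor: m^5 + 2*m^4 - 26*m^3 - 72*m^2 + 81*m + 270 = (m - 5)*(m^4 + 7*m^3 + 9*m^2 - 27*m - 54) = (m - 5)*(m + 3)*(m^3 + 4*m^2 - 3*m - 18) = (m - 5)*(m + 3)^2*(m^2 + m - 6) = (m - 5)*(m + 3)^3*(m - 2)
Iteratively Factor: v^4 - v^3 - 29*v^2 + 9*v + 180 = (v + 4)*(v^3 - 5*v^2 - 9*v + 45) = (v - 5)*(v + 4)*(v^2 - 9) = (v - 5)*(v + 3)*(v + 4)*(v - 3)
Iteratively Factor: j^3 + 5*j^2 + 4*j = (j + 1)*(j^2 + 4*j) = j*(j + 1)*(j + 4)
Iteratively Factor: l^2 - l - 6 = (l + 2)*(l - 3)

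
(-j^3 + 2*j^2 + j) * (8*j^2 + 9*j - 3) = -8*j^5 + 7*j^4 + 29*j^3 + 3*j^2 - 3*j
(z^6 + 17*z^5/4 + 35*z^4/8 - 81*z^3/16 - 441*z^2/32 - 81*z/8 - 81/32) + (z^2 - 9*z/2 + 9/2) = z^6 + 17*z^5/4 + 35*z^4/8 - 81*z^3/16 - 409*z^2/32 - 117*z/8 + 63/32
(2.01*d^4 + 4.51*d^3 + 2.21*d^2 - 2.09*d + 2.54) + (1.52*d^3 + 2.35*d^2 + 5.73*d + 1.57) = 2.01*d^4 + 6.03*d^3 + 4.56*d^2 + 3.64*d + 4.11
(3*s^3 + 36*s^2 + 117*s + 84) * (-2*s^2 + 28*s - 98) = -6*s^5 + 12*s^4 + 480*s^3 - 420*s^2 - 9114*s - 8232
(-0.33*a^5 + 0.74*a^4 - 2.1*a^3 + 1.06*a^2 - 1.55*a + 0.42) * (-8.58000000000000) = 2.8314*a^5 - 6.3492*a^4 + 18.018*a^3 - 9.0948*a^2 + 13.299*a - 3.6036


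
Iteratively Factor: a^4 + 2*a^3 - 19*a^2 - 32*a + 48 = (a - 4)*(a^3 + 6*a^2 + 5*a - 12) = (a - 4)*(a - 1)*(a^2 + 7*a + 12) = (a - 4)*(a - 1)*(a + 4)*(a + 3)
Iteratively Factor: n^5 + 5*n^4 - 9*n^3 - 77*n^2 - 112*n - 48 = (n + 1)*(n^4 + 4*n^3 - 13*n^2 - 64*n - 48) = (n - 4)*(n + 1)*(n^3 + 8*n^2 + 19*n + 12) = (n - 4)*(n + 1)^2*(n^2 + 7*n + 12) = (n - 4)*(n + 1)^2*(n + 3)*(n + 4)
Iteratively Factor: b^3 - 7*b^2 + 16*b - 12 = (b - 2)*(b^2 - 5*b + 6) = (b - 2)^2*(b - 3)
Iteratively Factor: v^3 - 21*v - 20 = (v + 4)*(v^2 - 4*v - 5) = (v + 1)*(v + 4)*(v - 5)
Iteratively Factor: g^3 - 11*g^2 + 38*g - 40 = (g - 2)*(g^2 - 9*g + 20) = (g - 4)*(g - 2)*(g - 5)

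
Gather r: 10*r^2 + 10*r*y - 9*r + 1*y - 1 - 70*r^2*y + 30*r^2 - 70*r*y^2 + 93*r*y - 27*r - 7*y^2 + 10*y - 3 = r^2*(40 - 70*y) + r*(-70*y^2 + 103*y - 36) - 7*y^2 + 11*y - 4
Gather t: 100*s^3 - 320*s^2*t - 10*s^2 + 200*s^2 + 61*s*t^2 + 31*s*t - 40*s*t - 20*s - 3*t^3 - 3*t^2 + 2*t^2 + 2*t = 100*s^3 + 190*s^2 - 20*s - 3*t^3 + t^2*(61*s - 1) + t*(-320*s^2 - 9*s + 2)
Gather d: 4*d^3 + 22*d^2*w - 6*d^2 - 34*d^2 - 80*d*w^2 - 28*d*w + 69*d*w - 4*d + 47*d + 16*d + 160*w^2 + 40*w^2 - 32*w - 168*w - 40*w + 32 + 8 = 4*d^3 + d^2*(22*w - 40) + d*(-80*w^2 + 41*w + 59) + 200*w^2 - 240*w + 40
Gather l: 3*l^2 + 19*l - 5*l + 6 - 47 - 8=3*l^2 + 14*l - 49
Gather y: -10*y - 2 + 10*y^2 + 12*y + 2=10*y^2 + 2*y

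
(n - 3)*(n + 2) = n^2 - n - 6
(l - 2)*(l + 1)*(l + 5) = l^3 + 4*l^2 - 7*l - 10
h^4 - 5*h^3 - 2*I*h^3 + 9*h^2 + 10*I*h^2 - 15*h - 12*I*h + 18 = (h - 3)*(h - 2)*(h - 3*I)*(h + I)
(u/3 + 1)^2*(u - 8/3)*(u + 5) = u^4/9 + 25*u^3/27 + 29*u^2/27 - 59*u/9 - 40/3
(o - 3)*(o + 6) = o^2 + 3*o - 18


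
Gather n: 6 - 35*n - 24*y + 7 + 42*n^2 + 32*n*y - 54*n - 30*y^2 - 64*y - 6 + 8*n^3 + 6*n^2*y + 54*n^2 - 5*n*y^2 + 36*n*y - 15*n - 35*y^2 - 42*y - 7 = 8*n^3 + n^2*(6*y + 96) + n*(-5*y^2 + 68*y - 104) - 65*y^2 - 130*y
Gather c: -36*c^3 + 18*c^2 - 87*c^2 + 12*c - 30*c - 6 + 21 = -36*c^3 - 69*c^2 - 18*c + 15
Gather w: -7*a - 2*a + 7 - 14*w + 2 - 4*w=-9*a - 18*w + 9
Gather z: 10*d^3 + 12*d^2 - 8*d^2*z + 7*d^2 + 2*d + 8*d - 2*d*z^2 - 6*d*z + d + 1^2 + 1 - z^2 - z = 10*d^3 + 19*d^2 + 11*d + z^2*(-2*d - 1) + z*(-8*d^2 - 6*d - 1) + 2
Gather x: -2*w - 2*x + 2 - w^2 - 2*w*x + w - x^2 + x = -w^2 - w - x^2 + x*(-2*w - 1) + 2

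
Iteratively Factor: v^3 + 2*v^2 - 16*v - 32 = (v + 4)*(v^2 - 2*v - 8) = (v + 2)*(v + 4)*(v - 4)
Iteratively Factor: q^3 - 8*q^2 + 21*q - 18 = (q - 3)*(q^2 - 5*q + 6) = (q - 3)*(q - 2)*(q - 3)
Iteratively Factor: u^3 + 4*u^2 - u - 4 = (u + 1)*(u^2 + 3*u - 4) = (u - 1)*(u + 1)*(u + 4)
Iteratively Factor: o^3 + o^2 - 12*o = (o - 3)*(o^2 + 4*o) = (o - 3)*(o + 4)*(o)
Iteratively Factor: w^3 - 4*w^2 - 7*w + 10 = (w + 2)*(w^2 - 6*w + 5) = (w - 1)*(w + 2)*(w - 5)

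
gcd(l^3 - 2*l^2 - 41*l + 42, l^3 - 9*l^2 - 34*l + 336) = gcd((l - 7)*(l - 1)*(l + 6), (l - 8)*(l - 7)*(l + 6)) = l^2 - l - 42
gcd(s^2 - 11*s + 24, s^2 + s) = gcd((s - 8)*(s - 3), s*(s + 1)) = 1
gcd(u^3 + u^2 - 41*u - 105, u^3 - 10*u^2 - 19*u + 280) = u^2 - 2*u - 35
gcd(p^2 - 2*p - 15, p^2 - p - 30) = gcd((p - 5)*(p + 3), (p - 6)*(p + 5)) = 1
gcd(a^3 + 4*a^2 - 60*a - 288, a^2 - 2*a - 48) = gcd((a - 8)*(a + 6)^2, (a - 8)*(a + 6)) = a^2 - 2*a - 48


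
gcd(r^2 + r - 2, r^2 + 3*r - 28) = 1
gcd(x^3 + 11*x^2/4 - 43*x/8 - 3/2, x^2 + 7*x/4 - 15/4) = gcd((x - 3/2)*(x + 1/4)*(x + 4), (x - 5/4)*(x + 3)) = 1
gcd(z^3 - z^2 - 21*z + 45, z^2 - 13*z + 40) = 1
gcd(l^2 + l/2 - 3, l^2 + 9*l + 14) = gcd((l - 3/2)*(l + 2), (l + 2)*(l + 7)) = l + 2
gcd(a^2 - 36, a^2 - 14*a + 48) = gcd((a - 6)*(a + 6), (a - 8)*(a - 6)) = a - 6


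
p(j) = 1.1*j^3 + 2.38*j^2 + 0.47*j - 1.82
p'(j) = 3.3*j^2 + 4.76*j + 0.47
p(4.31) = 132.49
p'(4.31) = 82.29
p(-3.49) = -21.23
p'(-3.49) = 24.05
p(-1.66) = -1.07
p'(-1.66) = 1.66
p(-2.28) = -3.56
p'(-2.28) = 6.77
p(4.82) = 178.92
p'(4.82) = 100.08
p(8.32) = 800.36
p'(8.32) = 268.51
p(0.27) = -1.50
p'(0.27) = 2.00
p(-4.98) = -80.99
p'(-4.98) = 58.61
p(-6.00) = -156.56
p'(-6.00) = 90.71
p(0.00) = -1.82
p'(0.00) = 0.47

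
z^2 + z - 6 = (z - 2)*(z + 3)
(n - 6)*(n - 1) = n^2 - 7*n + 6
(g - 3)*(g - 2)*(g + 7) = g^3 + 2*g^2 - 29*g + 42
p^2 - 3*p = p*(p - 3)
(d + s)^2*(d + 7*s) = d^3 + 9*d^2*s + 15*d*s^2 + 7*s^3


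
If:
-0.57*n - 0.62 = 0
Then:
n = -1.09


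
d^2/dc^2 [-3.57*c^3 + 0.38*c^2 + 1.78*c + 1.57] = 0.76 - 21.42*c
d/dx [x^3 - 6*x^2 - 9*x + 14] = 3*x^2 - 12*x - 9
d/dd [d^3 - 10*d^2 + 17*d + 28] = 3*d^2 - 20*d + 17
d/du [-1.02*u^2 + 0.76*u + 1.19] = 0.76 - 2.04*u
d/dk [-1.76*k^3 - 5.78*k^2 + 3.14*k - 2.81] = -5.28*k^2 - 11.56*k + 3.14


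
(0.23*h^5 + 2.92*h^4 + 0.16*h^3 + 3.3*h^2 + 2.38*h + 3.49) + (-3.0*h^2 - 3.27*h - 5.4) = 0.23*h^5 + 2.92*h^4 + 0.16*h^3 + 0.3*h^2 - 0.89*h - 1.91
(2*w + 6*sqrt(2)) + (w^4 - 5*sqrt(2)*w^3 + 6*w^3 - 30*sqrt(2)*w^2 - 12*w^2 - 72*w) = w^4 - 5*sqrt(2)*w^3 + 6*w^3 - 30*sqrt(2)*w^2 - 12*w^2 - 70*w + 6*sqrt(2)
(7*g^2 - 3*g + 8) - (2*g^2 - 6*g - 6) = 5*g^2 + 3*g + 14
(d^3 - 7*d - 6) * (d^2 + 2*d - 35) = d^5 + 2*d^4 - 42*d^3 - 20*d^2 + 233*d + 210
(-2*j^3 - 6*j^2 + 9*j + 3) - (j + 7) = -2*j^3 - 6*j^2 + 8*j - 4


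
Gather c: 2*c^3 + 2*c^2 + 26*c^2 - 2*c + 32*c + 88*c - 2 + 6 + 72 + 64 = 2*c^3 + 28*c^2 + 118*c + 140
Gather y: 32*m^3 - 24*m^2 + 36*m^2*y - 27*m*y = 32*m^3 - 24*m^2 + y*(36*m^2 - 27*m)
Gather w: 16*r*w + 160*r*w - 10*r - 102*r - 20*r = 176*r*w - 132*r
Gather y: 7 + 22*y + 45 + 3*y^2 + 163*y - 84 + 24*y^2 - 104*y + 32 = 27*y^2 + 81*y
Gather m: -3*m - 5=-3*m - 5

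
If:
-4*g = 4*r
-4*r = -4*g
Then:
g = 0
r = 0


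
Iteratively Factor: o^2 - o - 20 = (o + 4)*(o - 5)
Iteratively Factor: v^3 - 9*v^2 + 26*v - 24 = (v - 4)*(v^2 - 5*v + 6) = (v - 4)*(v - 3)*(v - 2)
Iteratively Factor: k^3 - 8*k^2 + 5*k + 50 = (k + 2)*(k^2 - 10*k + 25) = (k - 5)*(k + 2)*(k - 5)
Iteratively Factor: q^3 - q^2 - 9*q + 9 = (q - 3)*(q^2 + 2*q - 3) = (q - 3)*(q - 1)*(q + 3)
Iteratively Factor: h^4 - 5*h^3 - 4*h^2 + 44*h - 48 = (h + 3)*(h^3 - 8*h^2 + 20*h - 16) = (h - 4)*(h + 3)*(h^2 - 4*h + 4) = (h - 4)*(h - 2)*(h + 3)*(h - 2)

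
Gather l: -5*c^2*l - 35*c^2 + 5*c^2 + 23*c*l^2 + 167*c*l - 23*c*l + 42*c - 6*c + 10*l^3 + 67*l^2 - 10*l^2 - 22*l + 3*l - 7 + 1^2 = -30*c^2 + 36*c + 10*l^3 + l^2*(23*c + 57) + l*(-5*c^2 + 144*c - 19) - 6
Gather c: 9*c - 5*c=4*c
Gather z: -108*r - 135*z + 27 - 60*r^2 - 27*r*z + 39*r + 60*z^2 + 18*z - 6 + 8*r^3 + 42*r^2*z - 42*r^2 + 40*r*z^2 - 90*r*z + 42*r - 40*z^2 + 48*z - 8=8*r^3 - 102*r^2 - 27*r + z^2*(40*r + 20) + z*(42*r^2 - 117*r - 69) + 13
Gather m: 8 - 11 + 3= 0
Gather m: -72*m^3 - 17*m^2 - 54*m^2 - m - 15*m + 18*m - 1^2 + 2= -72*m^3 - 71*m^2 + 2*m + 1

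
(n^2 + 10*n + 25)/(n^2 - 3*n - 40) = (n + 5)/(n - 8)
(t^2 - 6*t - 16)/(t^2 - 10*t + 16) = (t + 2)/(t - 2)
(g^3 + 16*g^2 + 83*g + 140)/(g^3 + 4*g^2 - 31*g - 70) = (g^2 + 9*g + 20)/(g^2 - 3*g - 10)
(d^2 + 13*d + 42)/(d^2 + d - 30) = (d + 7)/(d - 5)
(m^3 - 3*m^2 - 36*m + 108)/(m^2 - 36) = m - 3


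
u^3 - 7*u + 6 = (u - 2)*(u - 1)*(u + 3)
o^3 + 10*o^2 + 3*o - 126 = (o - 3)*(o + 6)*(o + 7)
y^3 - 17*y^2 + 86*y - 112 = (y - 8)*(y - 7)*(y - 2)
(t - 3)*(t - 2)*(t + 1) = t^3 - 4*t^2 + t + 6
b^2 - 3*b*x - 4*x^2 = (b - 4*x)*(b + x)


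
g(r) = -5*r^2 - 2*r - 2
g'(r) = -10*r - 2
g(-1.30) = -7.85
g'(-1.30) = 11.00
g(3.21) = -59.94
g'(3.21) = -34.10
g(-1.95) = -17.11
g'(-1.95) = 17.50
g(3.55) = -72.11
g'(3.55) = -37.50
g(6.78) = -245.40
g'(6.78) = -69.80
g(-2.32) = -24.27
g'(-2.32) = 21.20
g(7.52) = -299.79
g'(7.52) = -77.20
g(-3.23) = -47.70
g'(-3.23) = 30.30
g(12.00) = -746.00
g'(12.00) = -122.00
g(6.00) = -194.00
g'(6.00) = -62.00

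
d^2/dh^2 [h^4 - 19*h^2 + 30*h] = 12*h^2 - 38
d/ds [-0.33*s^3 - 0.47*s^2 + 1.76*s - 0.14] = -0.99*s^2 - 0.94*s + 1.76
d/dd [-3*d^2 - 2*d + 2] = -6*d - 2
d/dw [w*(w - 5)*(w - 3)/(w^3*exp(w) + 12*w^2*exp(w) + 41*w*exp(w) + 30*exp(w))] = (-w^6 - 4*w^5 + 60*w^4 + 170*w^3 - 793*w^2 - 930*w + 450)*exp(-w)/(w^6 + 24*w^5 + 226*w^4 + 1044*w^3 + 2401*w^2 + 2460*w + 900)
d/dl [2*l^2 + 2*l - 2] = 4*l + 2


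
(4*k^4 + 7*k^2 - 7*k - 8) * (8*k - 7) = 32*k^5 - 28*k^4 + 56*k^3 - 105*k^2 - 15*k + 56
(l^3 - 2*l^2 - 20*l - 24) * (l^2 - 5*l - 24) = l^5 - 7*l^4 - 34*l^3 + 124*l^2 + 600*l + 576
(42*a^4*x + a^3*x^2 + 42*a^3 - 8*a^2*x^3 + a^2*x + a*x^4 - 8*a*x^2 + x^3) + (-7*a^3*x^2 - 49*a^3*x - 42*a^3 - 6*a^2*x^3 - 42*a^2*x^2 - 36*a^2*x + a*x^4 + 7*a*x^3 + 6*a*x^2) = 42*a^4*x - 6*a^3*x^2 - 49*a^3*x - 14*a^2*x^3 - 42*a^2*x^2 - 35*a^2*x + 2*a*x^4 + 7*a*x^3 - 2*a*x^2 + x^3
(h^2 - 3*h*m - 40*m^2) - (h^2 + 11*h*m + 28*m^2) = -14*h*m - 68*m^2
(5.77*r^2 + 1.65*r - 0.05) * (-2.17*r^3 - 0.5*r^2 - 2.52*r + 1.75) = -12.5209*r^5 - 6.4655*r^4 - 15.2569*r^3 + 5.9645*r^2 + 3.0135*r - 0.0875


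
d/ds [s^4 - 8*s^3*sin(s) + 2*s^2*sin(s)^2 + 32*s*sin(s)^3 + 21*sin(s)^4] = -8*s^3*cos(s) + 4*s^3 - 24*s^2*sin(s) + 2*s^2*sin(2*s) + 96*s*sin(s)^2*cos(s) + 4*s*sin(s)^2 + 84*sin(s)^3*cos(s) + 32*sin(s)^3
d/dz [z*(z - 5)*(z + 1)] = 3*z^2 - 8*z - 5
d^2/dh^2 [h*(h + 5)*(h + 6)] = 6*h + 22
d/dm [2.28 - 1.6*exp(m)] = -1.6*exp(m)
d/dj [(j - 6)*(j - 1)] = 2*j - 7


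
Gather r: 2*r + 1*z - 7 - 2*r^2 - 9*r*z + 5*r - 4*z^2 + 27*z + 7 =-2*r^2 + r*(7 - 9*z) - 4*z^2 + 28*z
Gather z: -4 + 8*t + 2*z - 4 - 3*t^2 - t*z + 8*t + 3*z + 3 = -3*t^2 + 16*t + z*(5 - t) - 5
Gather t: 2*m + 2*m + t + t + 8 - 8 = 4*m + 2*t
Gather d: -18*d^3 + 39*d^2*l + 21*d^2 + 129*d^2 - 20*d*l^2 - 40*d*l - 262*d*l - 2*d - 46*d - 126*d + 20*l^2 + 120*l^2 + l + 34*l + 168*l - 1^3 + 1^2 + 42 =-18*d^3 + d^2*(39*l + 150) + d*(-20*l^2 - 302*l - 174) + 140*l^2 + 203*l + 42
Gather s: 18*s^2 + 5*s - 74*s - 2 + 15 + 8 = 18*s^2 - 69*s + 21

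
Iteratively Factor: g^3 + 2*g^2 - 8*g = (g - 2)*(g^2 + 4*g) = (g - 2)*(g + 4)*(g)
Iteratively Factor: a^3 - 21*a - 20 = (a + 1)*(a^2 - a - 20) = (a - 5)*(a + 1)*(a + 4)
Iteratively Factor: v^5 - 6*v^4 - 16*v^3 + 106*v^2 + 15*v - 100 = (v + 1)*(v^4 - 7*v^3 - 9*v^2 + 115*v - 100) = (v - 1)*(v + 1)*(v^3 - 6*v^2 - 15*v + 100) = (v - 1)*(v + 1)*(v + 4)*(v^2 - 10*v + 25) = (v - 5)*(v - 1)*(v + 1)*(v + 4)*(v - 5)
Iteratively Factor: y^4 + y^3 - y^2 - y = (y)*(y^3 + y^2 - y - 1) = y*(y + 1)*(y^2 - 1) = y*(y - 1)*(y + 1)*(y + 1)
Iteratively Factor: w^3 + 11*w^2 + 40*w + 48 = (w + 4)*(w^2 + 7*w + 12) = (w + 3)*(w + 4)*(w + 4)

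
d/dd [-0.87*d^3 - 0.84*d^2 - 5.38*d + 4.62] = -2.61*d^2 - 1.68*d - 5.38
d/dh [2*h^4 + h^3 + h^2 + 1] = h*(8*h^2 + 3*h + 2)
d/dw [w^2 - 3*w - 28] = 2*w - 3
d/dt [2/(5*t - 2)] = -10/(5*t - 2)^2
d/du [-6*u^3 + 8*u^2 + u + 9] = -18*u^2 + 16*u + 1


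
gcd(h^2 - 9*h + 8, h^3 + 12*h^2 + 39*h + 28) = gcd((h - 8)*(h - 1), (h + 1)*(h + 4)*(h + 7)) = 1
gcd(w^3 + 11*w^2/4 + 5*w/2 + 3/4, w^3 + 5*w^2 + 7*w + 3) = w^2 + 2*w + 1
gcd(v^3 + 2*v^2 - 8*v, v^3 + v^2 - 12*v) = v^2 + 4*v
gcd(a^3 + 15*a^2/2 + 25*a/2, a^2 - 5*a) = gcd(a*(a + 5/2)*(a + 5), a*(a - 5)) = a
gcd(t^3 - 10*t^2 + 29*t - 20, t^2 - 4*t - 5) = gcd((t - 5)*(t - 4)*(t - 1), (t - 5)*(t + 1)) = t - 5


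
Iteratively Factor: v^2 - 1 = (v - 1)*(v + 1)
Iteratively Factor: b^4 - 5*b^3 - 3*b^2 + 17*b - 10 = (b - 1)*(b^3 - 4*b^2 - 7*b + 10) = (b - 1)*(b + 2)*(b^2 - 6*b + 5) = (b - 5)*(b - 1)*(b + 2)*(b - 1)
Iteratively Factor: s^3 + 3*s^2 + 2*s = (s + 2)*(s^2 + s) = s*(s + 2)*(s + 1)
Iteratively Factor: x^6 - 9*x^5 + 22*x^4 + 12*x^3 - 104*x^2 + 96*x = (x - 3)*(x^5 - 6*x^4 + 4*x^3 + 24*x^2 - 32*x) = (x - 3)*(x + 2)*(x^4 - 8*x^3 + 20*x^2 - 16*x) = (x - 3)*(x - 2)*(x + 2)*(x^3 - 6*x^2 + 8*x) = x*(x - 3)*(x - 2)*(x + 2)*(x^2 - 6*x + 8) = x*(x - 3)*(x - 2)^2*(x + 2)*(x - 4)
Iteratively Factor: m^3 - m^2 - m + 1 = (m - 1)*(m^2 - 1) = (m - 1)^2*(m + 1)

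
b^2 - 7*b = b*(b - 7)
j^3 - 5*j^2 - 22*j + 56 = (j - 7)*(j - 2)*(j + 4)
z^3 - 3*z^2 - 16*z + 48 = (z - 4)*(z - 3)*(z + 4)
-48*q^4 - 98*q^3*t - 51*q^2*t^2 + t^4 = (-8*q + t)*(q + t)^2*(6*q + t)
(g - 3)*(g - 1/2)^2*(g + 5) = g^4 + g^3 - 67*g^2/4 + 31*g/2 - 15/4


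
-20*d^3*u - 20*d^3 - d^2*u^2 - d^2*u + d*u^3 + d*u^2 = (-5*d + u)*(4*d + u)*(d*u + d)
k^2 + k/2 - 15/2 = (k - 5/2)*(k + 3)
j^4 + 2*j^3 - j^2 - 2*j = j*(j - 1)*(j + 1)*(j + 2)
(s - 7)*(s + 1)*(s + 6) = s^3 - 43*s - 42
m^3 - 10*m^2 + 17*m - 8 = (m - 8)*(m - 1)^2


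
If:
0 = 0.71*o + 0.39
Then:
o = -0.55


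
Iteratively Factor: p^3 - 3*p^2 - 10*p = (p)*(p^2 - 3*p - 10) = p*(p - 5)*(p + 2)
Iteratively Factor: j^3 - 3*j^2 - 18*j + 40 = (j + 4)*(j^2 - 7*j + 10) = (j - 5)*(j + 4)*(j - 2)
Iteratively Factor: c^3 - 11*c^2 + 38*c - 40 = (c - 5)*(c^2 - 6*c + 8) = (c - 5)*(c - 4)*(c - 2)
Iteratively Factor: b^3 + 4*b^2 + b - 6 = (b + 2)*(b^2 + 2*b - 3) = (b + 2)*(b + 3)*(b - 1)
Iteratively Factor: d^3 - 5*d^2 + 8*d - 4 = (d - 2)*(d^2 - 3*d + 2) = (d - 2)*(d - 1)*(d - 2)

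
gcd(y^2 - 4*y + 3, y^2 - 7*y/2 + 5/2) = y - 1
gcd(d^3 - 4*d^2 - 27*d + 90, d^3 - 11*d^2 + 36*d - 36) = d^2 - 9*d + 18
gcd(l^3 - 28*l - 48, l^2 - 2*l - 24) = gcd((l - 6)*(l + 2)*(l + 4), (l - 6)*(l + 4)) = l^2 - 2*l - 24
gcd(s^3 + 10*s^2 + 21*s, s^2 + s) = s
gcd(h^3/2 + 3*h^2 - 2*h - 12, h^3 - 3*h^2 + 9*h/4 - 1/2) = h - 2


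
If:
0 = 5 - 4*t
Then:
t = 5/4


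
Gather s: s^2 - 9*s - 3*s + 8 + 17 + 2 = s^2 - 12*s + 27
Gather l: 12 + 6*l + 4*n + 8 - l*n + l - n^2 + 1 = l*(7 - n) - n^2 + 4*n + 21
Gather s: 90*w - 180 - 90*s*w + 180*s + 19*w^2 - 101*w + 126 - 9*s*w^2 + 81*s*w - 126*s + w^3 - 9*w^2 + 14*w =s*(-9*w^2 - 9*w + 54) + w^3 + 10*w^2 + 3*w - 54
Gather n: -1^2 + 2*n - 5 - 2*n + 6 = 0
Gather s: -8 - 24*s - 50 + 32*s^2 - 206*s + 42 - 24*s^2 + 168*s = 8*s^2 - 62*s - 16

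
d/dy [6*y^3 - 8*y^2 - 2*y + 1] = 18*y^2 - 16*y - 2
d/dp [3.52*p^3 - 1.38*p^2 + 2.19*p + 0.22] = 10.56*p^2 - 2.76*p + 2.19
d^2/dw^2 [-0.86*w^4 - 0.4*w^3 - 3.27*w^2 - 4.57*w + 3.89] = -10.32*w^2 - 2.4*w - 6.54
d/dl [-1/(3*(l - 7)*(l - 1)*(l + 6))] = ((l - 7)*(l - 1) + (l - 7)*(l + 6) + (l - 1)*(l + 6))/(3*(l - 7)^2*(l - 1)^2*(l + 6)^2)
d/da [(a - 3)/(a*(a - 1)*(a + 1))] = (-2*a^3 + 9*a^2 - 3)/(a^6 - 2*a^4 + a^2)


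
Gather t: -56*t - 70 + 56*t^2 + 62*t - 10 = 56*t^2 + 6*t - 80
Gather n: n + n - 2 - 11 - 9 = 2*n - 22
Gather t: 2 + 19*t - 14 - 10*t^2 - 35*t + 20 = -10*t^2 - 16*t + 8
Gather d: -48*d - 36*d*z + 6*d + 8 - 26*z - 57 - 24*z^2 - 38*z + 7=d*(-36*z - 42) - 24*z^2 - 64*z - 42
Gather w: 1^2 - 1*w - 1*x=-w - x + 1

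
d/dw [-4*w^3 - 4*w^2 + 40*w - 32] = -12*w^2 - 8*w + 40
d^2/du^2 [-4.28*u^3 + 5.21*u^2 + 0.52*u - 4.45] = 10.42 - 25.68*u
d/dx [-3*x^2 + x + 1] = 1 - 6*x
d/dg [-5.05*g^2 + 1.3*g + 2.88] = 1.3 - 10.1*g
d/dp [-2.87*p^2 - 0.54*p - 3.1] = -5.74*p - 0.54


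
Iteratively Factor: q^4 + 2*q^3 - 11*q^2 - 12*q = (q + 4)*(q^3 - 2*q^2 - 3*q) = (q + 1)*(q + 4)*(q^2 - 3*q) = q*(q + 1)*(q + 4)*(q - 3)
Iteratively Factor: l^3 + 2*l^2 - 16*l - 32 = (l + 4)*(l^2 - 2*l - 8) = (l + 2)*(l + 4)*(l - 4)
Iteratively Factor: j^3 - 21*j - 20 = (j + 1)*(j^2 - j - 20) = (j - 5)*(j + 1)*(j + 4)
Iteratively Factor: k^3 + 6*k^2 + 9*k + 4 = (k + 1)*(k^2 + 5*k + 4) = (k + 1)^2*(k + 4)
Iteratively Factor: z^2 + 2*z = (z + 2)*(z)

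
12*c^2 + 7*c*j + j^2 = (3*c + j)*(4*c + j)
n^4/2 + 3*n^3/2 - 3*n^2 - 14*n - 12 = (n/2 + 1)*(n - 3)*(n + 2)^2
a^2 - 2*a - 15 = (a - 5)*(a + 3)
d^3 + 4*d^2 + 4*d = d*(d + 2)^2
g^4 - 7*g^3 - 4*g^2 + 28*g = g*(g - 7)*(g - 2)*(g + 2)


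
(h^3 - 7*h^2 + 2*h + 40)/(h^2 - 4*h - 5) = (h^2 - 2*h - 8)/(h + 1)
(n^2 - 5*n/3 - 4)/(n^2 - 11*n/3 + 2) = (3*n + 4)/(3*n - 2)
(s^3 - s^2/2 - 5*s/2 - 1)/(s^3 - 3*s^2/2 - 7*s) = (-2*s^3 + s^2 + 5*s + 2)/(s*(-2*s^2 + 3*s + 14))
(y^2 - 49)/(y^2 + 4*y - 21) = (y - 7)/(y - 3)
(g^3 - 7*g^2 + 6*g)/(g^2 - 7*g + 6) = g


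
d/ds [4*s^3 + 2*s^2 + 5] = 4*s*(3*s + 1)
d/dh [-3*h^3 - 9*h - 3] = -9*h^2 - 9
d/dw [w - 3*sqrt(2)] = 1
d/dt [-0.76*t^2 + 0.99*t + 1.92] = 0.99 - 1.52*t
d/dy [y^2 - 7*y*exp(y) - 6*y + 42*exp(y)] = -7*y*exp(y) + 2*y + 35*exp(y) - 6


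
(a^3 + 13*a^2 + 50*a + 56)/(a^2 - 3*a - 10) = (a^2 + 11*a + 28)/(a - 5)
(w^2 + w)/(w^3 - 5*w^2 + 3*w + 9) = w/(w^2 - 6*w + 9)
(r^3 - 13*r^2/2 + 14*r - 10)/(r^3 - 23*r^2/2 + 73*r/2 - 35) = (r - 2)/(r - 7)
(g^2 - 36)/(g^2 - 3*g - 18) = (g + 6)/(g + 3)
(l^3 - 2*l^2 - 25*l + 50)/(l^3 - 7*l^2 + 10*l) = (l + 5)/l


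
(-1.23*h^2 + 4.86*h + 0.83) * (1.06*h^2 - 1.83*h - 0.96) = -1.3038*h^4 + 7.4025*h^3 - 6.8332*h^2 - 6.1845*h - 0.7968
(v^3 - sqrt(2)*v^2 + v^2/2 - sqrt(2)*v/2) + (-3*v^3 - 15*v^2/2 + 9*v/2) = -2*v^3 - 7*v^2 - sqrt(2)*v^2 - sqrt(2)*v/2 + 9*v/2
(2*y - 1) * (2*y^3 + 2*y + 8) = 4*y^4 - 2*y^3 + 4*y^2 + 14*y - 8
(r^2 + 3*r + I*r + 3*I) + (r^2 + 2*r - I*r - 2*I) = 2*r^2 + 5*r + I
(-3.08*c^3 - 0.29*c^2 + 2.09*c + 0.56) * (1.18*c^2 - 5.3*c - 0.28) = -3.6344*c^5 + 15.9818*c^4 + 4.8656*c^3 - 10.335*c^2 - 3.5532*c - 0.1568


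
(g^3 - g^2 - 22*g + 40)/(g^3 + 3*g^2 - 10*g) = (g - 4)/g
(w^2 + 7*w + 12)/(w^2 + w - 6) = (w + 4)/(w - 2)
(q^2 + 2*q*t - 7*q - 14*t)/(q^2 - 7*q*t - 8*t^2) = (-q^2 - 2*q*t + 7*q + 14*t)/(-q^2 + 7*q*t + 8*t^2)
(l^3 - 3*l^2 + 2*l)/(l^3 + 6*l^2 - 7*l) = (l - 2)/(l + 7)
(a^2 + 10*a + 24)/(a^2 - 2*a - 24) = (a + 6)/(a - 6)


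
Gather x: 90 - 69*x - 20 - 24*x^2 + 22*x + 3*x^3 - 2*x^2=3*x^3 - 26*x^2 - 47*x + 70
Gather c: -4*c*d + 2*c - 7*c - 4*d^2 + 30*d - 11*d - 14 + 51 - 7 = c*(-4*d - 5) - 4*d^2 + 19*d + 30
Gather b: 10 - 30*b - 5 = 5 - 30*b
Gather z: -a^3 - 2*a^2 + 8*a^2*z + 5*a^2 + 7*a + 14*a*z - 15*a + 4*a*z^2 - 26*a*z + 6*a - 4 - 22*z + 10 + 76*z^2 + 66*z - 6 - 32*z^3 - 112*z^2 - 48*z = -a^3 + 3*a^2 - 2*a - 32*z^3 + z^2*(4*a - 36) + z*(8*a^2 - 12*a - 4)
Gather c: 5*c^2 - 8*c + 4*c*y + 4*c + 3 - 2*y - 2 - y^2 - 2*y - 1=5*c^2 + c*(4*y - 4) - y^2 - 4*y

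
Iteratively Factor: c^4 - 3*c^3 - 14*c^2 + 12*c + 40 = (c + 2)*(c^3 - 5*c^2 - 4*c + 20) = (c - 5)*(c + 2)*(c^2 - 4) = (c - 5)*(c - 2)*(c + 2)*(c + 2)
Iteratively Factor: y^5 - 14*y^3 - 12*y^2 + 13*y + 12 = (y - 1)*(y^4 + y^3 - 13*y^2 - 25*y - 12) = (y - 1)*(y + 3)*(y^3 - 2*y^2 - 7*y - 4) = (y - 1)*(y + 1)*(y + 3)*(y^2 - 3*y - 4) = (y - 1)*(y + 1)^2*(y + 3)*(y - 4)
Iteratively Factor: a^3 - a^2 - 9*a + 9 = (a - 1)*(a^2 - 9) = (a - 1)*(a + 3)*(a - 3)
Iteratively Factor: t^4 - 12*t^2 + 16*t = (t - 2)*(t^3 + 2*t^2 - 8*t) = (t - 2)*(t + 4)*(t^2 - 2*t) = (t - 2)^2*(t + 4)*(t)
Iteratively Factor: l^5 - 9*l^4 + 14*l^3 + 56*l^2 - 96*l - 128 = (l - 4)*(l^4 - 5*l^3 - 6*l^2 + 32*l + 32) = (l - 4)*(l + 2)*(l^3 - 7*l^2 + 8*l + 16) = (l - 4)^2*(l + 2)*(l^2 - 3*l - 4) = (l - 4)^2*(l + 1)*(l + 2)*(l - 4)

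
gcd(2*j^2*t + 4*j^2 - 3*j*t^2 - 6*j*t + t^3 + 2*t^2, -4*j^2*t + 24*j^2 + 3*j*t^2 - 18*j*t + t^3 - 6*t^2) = -j + t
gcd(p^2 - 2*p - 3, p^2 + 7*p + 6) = p + 1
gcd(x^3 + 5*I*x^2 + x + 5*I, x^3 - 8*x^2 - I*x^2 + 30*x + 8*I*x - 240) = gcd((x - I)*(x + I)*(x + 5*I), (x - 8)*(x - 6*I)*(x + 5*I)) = x + 5*I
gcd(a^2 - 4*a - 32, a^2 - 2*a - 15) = 1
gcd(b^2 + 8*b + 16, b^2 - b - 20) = b + 4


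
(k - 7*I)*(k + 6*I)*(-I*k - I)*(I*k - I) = k^4 - I*k^3 + 41*k^2 + I*k - 42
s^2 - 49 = (s - 7)*(s + 7)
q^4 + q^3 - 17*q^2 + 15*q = q*(q - 3)*(q - 1)*(q + 5)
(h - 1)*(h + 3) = h^2 + 2*h - 3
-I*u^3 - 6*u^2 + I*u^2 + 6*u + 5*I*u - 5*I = (u - 5*I)*(u - I)*(-I*u + I)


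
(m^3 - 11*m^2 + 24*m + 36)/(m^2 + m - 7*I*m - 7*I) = (m^2 - 12*m + 36)/(m - 7*I)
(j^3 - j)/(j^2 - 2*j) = (j^2 - 1)/(j - 2)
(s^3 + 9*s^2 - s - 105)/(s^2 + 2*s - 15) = s + 7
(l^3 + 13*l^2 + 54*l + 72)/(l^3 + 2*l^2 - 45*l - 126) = (l + 4)/(l - 7)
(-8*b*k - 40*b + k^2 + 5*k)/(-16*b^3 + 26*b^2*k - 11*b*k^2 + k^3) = (k + 5)/(2*b^2 - 3*b*k + k^2)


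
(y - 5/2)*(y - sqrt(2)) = y^2 - 5*y/2 - sqrt(2)*y + 5*sqrt(2)/2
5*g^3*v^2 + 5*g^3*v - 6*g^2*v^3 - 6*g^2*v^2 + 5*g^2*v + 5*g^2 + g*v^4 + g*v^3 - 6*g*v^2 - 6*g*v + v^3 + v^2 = (-5*g + v)*(-g + v)*(v + 1)*(g*v + 1)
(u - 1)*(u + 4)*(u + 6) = u^3 + 9*u^2 + 14*u - 24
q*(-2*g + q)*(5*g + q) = -10*g^2*q + 3*g*q^2 + q^3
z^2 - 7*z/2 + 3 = (z - 2)*(z - 3/2)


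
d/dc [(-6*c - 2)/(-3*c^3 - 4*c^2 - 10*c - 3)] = 2*(-2*c - 1)/(c^4 + 2*c^3 + 7*c^2 + 6*c + 9)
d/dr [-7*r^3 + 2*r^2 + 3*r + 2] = -21*r^2 + 4*r + 3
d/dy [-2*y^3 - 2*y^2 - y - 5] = -6*y^2 - 4*y - 1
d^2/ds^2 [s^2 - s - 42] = 2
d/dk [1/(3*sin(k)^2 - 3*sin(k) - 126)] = (1 - 2*sin(k))*cos(k)/(3*(sin(k) + cos(k)^2 + 41)^2)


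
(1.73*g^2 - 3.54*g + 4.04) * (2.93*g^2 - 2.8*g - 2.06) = 5.0689*g^4 - 15.2162*g^3 + 18.1854*g^2 - 4.0196*g - 8.3224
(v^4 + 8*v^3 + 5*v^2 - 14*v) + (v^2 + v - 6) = v^4 + 8*v^3 + 6*v^2 - 13*v - 6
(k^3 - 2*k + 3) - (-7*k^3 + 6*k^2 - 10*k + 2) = 8*k^3 - 6*k^2 + 8*k + 1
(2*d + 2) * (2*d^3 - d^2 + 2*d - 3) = 4*d^4 + 2*d^3 + 2*d^2 - 2*d - 6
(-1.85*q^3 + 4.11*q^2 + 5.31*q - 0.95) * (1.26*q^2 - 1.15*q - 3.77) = -2.331*q^5 + 7.3061*q^4 + 8.9386*q^3 - 22.7982*q^2 - 18.9262*q + 3.5815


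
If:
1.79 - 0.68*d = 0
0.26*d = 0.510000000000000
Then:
No Solution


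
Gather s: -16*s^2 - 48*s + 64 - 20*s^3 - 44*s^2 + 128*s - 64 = -20*s^3 - 60*s^2 + 80*s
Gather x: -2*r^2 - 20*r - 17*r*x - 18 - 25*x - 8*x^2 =-2*r^2 - 20*r - 8*x^2 + x*(-17*r - 25) - 18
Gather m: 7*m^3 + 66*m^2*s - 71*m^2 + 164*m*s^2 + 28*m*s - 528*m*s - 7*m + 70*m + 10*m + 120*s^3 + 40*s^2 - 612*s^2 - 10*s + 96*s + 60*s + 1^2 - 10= 7*m^3 + m^2*(66*s - 71) + m*(164*s^2 - 500*s + 73) + 120*s^3 - 572*s^2 + 146*s - 9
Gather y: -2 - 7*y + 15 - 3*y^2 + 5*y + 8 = -3*y^2 - 2*y + 21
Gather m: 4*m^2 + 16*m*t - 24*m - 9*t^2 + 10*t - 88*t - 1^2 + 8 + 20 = 4*m^2 + m*(16*t - 24) - 9*t^2 - 78*t + 27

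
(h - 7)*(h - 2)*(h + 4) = h^3 - 5*h^2 - 22*h + 56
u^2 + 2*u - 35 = (u - 5)*(u + 7)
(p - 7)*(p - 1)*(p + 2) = p^3 - 6*p^2 - 9*p + 14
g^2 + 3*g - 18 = (g - 3)*(g + 6)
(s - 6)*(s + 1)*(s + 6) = s^3 + s^2 - 36*s - 36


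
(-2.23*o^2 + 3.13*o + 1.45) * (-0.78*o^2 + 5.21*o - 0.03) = 1.7394*o^4 - 14.0597*o^3 + 15.2432*o^2 + 7.4606*o - 0.0435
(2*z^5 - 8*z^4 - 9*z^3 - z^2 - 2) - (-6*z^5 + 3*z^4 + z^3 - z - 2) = 8*z^5 - 11*z^4 - 10*z^3 - z^2 + z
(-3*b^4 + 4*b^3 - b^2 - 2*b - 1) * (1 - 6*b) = 18*b^5 - 27*b^4 + 10*b^3 + 11*b^2 + 4*b - 1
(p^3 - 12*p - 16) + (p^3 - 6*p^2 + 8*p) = 2*p^3 - 6*p^2 - 4*p - 16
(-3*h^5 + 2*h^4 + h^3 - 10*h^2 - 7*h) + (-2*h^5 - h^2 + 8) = -5*h^5 + 2*h^4 + h^3 - 11*h^2 - 7*h + 8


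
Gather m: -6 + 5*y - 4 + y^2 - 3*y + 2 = y^2 + 2*y - 8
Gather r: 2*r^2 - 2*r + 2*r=2*r^2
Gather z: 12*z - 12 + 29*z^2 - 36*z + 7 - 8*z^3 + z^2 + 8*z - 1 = -8*z^3 + 30*z^2 - 16*z - 6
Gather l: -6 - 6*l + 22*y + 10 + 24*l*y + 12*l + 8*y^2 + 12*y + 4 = l*(24*y + 6) + 8*y^2 + 34*y + 8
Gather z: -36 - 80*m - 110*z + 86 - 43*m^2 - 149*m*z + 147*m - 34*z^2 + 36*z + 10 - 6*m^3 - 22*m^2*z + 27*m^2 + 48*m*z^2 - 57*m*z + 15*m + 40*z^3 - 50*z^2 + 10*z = -6*m^3 - 16*m^2 + 82*m + 40*z^3 + z^2*(48*m - 84) + z*(-22*m^2 - 206*m - 64) + 60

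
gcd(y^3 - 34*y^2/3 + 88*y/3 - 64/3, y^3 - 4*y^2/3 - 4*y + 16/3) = y^2 - 10*y/3 + 8/3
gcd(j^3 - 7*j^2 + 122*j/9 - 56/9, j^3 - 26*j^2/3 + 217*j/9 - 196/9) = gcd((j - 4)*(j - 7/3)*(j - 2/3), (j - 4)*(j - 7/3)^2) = j^2 - 19*j/3 + 28/3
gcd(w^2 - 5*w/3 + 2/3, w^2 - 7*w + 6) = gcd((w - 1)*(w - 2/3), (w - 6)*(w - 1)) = w - 1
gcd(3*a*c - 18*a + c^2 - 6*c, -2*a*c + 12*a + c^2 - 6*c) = c - 6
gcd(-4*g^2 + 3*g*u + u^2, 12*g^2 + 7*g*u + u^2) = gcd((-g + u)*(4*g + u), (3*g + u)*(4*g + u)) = 4*g + u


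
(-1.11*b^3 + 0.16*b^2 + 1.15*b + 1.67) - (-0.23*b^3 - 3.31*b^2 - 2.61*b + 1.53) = -0.88*b^3 + 3.47*b^2 + 3.76*b + 0.14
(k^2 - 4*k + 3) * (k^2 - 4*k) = k^4 - 8*k^3 + 19*k^2 - 12*k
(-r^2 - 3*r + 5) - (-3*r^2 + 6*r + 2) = 2*r^2 - 9*r + 3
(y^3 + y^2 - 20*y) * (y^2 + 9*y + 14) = y^5 + 10*y^4 + 3*y^3 - 166*y^2 - 280*y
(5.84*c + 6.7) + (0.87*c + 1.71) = 6.71*c + 8.41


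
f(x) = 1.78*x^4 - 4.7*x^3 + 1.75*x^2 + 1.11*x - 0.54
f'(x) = 7.12*x^3 - 14.1*x^2 + 3.5*x + 1.11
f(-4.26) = 976.06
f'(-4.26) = -820.12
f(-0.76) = 2.28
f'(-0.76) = -12.82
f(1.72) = -1.79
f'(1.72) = 1.65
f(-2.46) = 142.48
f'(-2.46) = -198.82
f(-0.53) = 0.20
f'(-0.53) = -5.77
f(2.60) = 12.91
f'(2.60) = 40.04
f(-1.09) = 8.93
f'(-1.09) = -28.68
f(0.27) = -0.20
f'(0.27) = 1.17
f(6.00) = 1360.80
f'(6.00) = 1052.43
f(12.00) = 29053.26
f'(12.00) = 10316.07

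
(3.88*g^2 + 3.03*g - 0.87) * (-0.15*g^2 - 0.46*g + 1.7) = -0.582*g^4 - 2.2393*g^3 + 5.3327*g^2 + 5.5512*g - 1.479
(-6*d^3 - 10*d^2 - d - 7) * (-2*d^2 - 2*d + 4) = 12*d^5 + 32*d^4 - 2*d^3 - 24*d^2 + 10*d - 28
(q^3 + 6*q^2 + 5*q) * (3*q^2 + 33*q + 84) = 3*q^5 + 51*q^4 + 297*q^3 + 669*q^2 + 420*q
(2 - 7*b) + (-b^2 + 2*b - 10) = -b^2 - 5*b - 8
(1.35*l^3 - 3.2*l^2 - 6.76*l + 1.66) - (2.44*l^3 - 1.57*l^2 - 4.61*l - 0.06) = -1.09*l^3 - 1.63*l^2 - 2.15*l + 1.72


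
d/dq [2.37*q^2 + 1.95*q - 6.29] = 4.74*q + 1.95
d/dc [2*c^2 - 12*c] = 4*c - 12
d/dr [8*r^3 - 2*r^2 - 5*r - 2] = 24*r^2 - 4*r - 5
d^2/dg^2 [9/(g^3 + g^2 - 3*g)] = 18*(-g*(3*g + 1)*(g^2 + g - 3) + (3*g^2 + 2*g - 3)^2)/(g^3*(g^2 + g - 3)^3)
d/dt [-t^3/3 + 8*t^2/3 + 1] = t*(16 - 3*t)/3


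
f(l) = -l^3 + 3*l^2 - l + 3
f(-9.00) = 984.00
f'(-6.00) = -145.00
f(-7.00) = 500.00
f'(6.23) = -80.06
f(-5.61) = 279.58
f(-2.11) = 27.86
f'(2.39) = -3.80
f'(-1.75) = -20.69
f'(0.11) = -0.38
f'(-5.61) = -129.08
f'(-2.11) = -27.02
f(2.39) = 4.09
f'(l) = -3*l^2 + 6*l - 1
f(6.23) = -128.60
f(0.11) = 2.92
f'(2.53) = -5.02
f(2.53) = 3.48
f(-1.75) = 19.30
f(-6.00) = 333.00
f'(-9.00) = -298.00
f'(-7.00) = -190.00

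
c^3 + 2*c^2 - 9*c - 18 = (c - 3)*(c + 2)*(c + 3)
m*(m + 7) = m^2 + 7*m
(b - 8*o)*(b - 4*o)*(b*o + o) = b^3*o - 12*b^2*o^2 + b^2*o + 32*b*o^3 - 12*b*o^2 + 32*o^3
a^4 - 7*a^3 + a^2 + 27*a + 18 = (a - 6)*(a - 3)*(a + 1)^2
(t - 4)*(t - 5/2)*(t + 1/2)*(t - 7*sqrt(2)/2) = t^4 - 6*t^3 - 7*sqrt(2)*t^3/2 + 27*t^2/4 + 21*sqrt(2)*t^2 - 189*sqrt(2)*t/8 + 5*t - 35*sqrt(2)/2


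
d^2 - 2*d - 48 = (d - 8)*(d + 6)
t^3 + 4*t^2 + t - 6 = (t - 1)*(t + 2)*(t + 3)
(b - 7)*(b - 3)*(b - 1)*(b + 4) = b^4 - 7*b^3 - 13*b^2 + 103*b - 84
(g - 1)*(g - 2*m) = g^2 - 2*g*m - g + 2*m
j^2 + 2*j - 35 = (j - 5)*(j + 7)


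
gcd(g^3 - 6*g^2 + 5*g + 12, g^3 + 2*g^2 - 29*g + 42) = g - 3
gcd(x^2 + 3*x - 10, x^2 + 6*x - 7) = 1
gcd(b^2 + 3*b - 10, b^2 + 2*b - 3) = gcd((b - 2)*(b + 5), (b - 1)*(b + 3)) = 1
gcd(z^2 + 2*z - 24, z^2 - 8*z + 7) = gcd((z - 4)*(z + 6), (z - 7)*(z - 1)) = 1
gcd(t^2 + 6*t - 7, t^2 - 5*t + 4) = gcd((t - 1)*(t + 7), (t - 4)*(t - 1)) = t - 1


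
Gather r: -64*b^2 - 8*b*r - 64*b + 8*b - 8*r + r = -64*b^2 - 56*b + r*(-8*b - 7)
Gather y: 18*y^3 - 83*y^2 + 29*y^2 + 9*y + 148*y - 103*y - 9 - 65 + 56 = 18*y^3 - 54*y^2 + 54*y - 18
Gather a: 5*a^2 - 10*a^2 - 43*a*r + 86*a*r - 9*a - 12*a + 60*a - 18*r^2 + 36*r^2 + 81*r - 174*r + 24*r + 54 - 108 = -5*a^2 + a*(43*r + 39) + 18*r^2 - 69*r - 54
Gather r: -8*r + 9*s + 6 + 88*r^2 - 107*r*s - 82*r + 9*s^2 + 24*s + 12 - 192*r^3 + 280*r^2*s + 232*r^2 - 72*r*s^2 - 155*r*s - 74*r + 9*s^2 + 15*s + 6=-192*r^3 + r^2*(280*s + 320) + r*(-72*s^2 - 262*s - 164) + 18*s^2 + 48*s + 24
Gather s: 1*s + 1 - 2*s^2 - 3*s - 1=-2*s^2 - 2*s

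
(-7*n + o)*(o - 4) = -7*n*o + 28*n + o^2 - 4*o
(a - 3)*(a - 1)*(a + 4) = a^3 - 13*a + 12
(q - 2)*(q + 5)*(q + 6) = q^3 + 9*q^2 + 8*q - 60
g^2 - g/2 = g*(g - 1/2)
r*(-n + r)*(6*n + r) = -6*n^2*r + 5*n*r^2 + r^3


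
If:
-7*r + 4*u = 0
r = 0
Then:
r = 0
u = 0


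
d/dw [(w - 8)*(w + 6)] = 2*w - 2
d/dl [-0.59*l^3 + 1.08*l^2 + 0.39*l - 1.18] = -1.77*l^2 + 2.16*l + 0.39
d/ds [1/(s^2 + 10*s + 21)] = 2*(-s - 5)/(s^2 + 10*s + 21)^2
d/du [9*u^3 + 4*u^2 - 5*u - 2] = 27*u^2 + 8*u - 5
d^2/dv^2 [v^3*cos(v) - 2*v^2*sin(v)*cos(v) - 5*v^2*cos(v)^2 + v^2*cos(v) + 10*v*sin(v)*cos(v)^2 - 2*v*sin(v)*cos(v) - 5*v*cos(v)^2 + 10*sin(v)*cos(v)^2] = -v^3*cos(v) - 6*v^2*sin(v) + 4*v^2*sin(2*v) - v^2*cos(v) + 10*v^2*cos(2*v) - 13*v*sin(v)/2 + 24*v*sin(2*v) - 45*v*sin(3*v)/2 + 6*v*cos(v) + 2*v*cos(2*v) - 5*sin(v)/2 + 8*sin(2*v) - 45*sin(3*v)/2 + 7*cos(v) - 9*cos(2*v) + 15*cos(3*v) - 5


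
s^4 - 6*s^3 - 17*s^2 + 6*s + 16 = (s - 8)*(s - 1)*(s + 1)*(s + 2)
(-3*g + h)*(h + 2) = -3*g*h - 6*g + h^2 + 2*h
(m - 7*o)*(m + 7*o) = m^2 - 49*o^2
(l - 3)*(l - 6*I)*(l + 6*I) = l^3 - 3*l^2 + 36*l - 108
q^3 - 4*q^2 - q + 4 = (q - 4)*(q - 1)*(q + 1)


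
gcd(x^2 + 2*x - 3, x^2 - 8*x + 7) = x - 1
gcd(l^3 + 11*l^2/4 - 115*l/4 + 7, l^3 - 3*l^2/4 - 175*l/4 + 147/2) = l + 7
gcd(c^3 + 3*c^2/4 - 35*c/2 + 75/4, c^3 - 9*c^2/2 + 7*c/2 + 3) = c - 3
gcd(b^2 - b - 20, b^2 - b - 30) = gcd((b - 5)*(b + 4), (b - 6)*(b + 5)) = 1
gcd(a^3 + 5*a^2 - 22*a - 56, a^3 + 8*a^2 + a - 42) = a + 7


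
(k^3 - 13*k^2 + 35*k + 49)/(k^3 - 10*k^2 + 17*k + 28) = (k - 7)/(k - 4)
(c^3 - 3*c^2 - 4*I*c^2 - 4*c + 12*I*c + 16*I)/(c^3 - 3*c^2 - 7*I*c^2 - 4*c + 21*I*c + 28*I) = (c - 4*I)/(c - 7*I)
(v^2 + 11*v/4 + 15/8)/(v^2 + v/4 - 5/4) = (v + 3/2)/(v - 1)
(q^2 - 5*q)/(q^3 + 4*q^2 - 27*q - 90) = q/(q^2 + 9*q + 18)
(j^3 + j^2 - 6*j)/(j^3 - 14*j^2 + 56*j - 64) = j*(j + 3)/(j^2 - 12*j + 32)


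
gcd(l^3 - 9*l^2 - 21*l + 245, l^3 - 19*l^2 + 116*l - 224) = l - 7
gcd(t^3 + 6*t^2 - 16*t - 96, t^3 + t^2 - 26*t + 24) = t^2 + 2*t - 24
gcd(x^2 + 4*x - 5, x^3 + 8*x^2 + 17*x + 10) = x + 5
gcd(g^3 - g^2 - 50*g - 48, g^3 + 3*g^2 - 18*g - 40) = 1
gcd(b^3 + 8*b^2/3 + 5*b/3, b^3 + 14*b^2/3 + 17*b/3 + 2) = b + 1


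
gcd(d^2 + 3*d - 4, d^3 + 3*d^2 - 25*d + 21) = d - 1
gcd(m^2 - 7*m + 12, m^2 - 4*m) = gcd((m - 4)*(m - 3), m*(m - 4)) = m - 4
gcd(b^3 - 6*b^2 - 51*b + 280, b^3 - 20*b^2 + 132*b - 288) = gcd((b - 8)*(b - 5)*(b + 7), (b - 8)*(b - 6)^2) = b - 8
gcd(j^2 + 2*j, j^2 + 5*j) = j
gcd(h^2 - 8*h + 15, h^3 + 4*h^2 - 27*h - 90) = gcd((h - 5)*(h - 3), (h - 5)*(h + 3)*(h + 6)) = h - 5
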